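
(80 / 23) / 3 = 80 / 69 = 1.16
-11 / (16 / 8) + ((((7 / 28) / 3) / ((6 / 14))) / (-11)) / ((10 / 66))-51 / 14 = -3889 / 420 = -9.26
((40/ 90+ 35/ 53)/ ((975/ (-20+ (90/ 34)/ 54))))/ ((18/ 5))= -12617/ 2009124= -0.01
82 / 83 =0.99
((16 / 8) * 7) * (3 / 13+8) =1498 / 13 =115.23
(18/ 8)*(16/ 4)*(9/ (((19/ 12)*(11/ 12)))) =11664/ 209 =55.81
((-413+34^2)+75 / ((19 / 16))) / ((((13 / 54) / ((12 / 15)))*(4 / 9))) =7444062 / 1235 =6027.58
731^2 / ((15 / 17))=9084137 / 15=605609.13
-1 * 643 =-643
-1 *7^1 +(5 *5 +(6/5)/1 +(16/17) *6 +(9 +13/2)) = 6859/170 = 40.35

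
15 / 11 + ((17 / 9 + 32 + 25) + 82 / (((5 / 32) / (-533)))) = -138430783 / 495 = -279658.15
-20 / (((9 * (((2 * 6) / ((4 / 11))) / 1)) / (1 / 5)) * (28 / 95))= -95 / 2079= -0.05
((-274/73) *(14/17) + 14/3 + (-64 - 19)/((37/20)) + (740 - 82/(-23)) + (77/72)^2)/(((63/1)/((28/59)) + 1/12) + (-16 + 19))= 3840115423123/743657038560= 5.16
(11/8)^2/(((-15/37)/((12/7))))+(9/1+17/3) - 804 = -1339511/1680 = -797.33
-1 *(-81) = 81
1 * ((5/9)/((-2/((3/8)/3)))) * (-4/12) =5/432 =0.01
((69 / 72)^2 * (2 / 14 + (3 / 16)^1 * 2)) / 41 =0.01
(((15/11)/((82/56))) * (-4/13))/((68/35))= -14700/99671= -0.15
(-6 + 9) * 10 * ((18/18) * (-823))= -24690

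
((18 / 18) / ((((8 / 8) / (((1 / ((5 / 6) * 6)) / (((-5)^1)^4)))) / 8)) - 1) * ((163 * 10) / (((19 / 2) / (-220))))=89420496 / 2375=37650.74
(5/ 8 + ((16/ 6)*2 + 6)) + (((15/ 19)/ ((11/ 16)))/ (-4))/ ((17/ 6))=11.86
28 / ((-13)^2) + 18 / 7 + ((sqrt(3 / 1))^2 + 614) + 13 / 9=6613720 / 10647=621.18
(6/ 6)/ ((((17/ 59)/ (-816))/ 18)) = -50976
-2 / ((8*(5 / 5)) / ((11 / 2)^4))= -228.77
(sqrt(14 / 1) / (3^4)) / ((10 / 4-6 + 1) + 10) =2 * sqrt(14) / 1215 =0.01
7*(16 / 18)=56 / 9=6.22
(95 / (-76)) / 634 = -5 / 2536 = -0.00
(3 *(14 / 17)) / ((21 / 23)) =46 / 17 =2.71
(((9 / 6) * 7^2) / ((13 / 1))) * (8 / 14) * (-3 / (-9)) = 14 / 13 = 1.08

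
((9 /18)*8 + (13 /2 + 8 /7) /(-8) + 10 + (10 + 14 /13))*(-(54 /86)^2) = -25603209 /2692144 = -9.51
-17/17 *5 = -5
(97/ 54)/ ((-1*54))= -0.03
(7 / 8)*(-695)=-4865 / 8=-608.12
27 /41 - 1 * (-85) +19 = 4291 /41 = 104.66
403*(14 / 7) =806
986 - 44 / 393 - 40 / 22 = 4254134 / 4323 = 984.07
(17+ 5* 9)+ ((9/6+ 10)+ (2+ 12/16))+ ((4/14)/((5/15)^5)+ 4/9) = 36823/252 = 146.12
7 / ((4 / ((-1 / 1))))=-7 / 4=-1.75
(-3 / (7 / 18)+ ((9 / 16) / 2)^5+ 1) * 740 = -4967.27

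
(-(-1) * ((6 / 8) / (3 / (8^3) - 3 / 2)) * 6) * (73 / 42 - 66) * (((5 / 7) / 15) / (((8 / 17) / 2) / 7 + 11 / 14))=690944 / 61425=11.25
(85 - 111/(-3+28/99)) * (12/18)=67708/807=83.90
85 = 85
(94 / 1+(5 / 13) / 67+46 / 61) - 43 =2750052 / 53131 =51.76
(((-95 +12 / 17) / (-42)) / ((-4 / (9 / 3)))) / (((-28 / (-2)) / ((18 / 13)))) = -2061 / 12376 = -0.17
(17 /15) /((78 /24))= 68 /195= 0.35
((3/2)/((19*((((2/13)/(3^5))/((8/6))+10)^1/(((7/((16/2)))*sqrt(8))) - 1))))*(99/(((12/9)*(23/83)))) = 4017987846873/2911468104296+11480510384343*sqrt(2)/2911468104296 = 6.96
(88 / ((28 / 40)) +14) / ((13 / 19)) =18582 / 91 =204.20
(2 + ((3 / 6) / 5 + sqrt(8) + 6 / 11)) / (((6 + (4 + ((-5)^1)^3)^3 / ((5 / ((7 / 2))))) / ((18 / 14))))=-180*sqrt(2) / 86806069 - 2619 / 954866759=-0.00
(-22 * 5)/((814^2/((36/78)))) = -15/195767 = -0.00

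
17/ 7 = 2.43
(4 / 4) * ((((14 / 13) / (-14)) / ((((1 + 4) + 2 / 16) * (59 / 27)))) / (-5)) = 216 / 157235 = 0.00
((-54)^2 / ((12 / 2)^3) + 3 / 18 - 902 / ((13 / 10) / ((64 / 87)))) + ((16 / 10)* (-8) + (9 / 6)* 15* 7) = -3981673 / 11310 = -352.05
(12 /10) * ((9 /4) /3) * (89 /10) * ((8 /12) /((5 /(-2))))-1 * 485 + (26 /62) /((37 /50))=-69761874 /143375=-486.57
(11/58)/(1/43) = 473/58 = 8.16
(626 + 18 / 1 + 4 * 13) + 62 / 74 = 25783 / 37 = 696.84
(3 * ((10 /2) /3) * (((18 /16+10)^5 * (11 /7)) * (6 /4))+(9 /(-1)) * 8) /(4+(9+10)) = 921336778941 /10551296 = 87319.77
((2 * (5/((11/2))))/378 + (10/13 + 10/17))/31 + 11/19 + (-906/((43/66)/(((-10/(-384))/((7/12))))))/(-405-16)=0.77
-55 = -55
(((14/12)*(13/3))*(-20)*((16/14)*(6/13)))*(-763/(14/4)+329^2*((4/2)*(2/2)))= -11534080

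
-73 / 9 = -8.11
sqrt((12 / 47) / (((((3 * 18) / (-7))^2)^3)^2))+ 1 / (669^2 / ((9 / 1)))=117649 * sqrt(141) / 582680415456+ 1 / 49729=0.00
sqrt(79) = 8.89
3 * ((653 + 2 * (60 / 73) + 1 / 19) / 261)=302688 / 40223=7.53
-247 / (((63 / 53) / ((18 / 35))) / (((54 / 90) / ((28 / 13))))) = -29.77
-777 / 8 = -97.12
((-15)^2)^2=50625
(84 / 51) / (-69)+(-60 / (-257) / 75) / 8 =-70787 / 3014610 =-0.02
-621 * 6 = -3726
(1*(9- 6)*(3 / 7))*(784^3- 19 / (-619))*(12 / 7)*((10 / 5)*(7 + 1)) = 16994009089.08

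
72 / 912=3 / 38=0.08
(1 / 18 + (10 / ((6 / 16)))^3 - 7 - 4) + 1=1023463 / 54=18953.02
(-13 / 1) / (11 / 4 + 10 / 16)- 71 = -74.85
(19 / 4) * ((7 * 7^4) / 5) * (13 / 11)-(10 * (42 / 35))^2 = 4119649 / 220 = 18725.68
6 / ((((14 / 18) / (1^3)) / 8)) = 432 / 7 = 61.71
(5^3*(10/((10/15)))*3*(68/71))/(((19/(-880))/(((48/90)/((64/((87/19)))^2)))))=-2653880625/3895912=-681.20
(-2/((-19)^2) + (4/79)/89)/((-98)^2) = -6309/12188393182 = -0.00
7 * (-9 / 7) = -9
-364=-364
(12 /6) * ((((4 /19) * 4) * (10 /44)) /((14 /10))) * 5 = 2000 /1463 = 1.37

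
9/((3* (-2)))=-3/2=-1.50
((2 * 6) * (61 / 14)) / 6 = 61 / 7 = 8.71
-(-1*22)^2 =-484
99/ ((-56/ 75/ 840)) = -111375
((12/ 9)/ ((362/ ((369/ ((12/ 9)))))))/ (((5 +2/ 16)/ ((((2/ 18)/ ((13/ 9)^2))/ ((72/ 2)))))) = 9/ 30589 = 0.00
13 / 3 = 4.33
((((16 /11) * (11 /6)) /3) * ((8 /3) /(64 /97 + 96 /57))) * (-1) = -3686 /3645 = -1.01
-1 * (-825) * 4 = 3300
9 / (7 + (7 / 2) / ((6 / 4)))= 27 / 28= 0.96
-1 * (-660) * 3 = 1980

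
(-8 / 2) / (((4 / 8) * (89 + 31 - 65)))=-0.15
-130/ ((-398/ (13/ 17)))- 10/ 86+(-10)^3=-145449580/ 145469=-999.87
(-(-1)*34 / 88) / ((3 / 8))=34 / 33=1.03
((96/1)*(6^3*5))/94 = 51840/47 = 1102.98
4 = 4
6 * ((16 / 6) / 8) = 2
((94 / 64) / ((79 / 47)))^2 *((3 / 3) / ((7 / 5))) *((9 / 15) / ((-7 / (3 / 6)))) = -14639043 / 626296832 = -0.02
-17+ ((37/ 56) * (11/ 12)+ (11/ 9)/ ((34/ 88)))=-453451/ 34272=-13.23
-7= -7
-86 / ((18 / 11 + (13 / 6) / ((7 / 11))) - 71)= 39732 / 30473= 1.30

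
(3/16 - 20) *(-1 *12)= 951/4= 237.75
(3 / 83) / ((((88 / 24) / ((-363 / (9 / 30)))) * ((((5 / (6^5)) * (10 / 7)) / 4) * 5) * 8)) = -2694384 / 2075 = -1298.50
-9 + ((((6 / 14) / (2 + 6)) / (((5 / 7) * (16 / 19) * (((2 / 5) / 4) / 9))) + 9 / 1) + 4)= 769 / 64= 12.02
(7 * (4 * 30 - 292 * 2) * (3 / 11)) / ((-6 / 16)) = 2362.18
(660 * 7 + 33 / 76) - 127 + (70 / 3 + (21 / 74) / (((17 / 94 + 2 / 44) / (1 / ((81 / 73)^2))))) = 3250690500881 / 719531748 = 4517.79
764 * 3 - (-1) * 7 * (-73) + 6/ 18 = 5344/ 3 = 1781.33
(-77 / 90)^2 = 5929 / 8100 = 0.73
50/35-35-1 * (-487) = 3174/7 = 453.43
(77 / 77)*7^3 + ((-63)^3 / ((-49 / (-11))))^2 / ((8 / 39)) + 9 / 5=614428183147 / 40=15360704578.68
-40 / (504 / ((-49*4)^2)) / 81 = -27440 / 729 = -37.64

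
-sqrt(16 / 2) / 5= -2 * sqrt(2) / 5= -0.57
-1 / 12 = -0.08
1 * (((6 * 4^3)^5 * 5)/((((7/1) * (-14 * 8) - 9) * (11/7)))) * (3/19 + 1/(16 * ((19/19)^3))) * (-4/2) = 2447422689116160/165737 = 14766905936.01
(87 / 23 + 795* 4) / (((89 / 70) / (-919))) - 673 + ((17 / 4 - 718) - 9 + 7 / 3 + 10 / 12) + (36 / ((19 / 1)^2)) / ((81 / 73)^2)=-2302659.19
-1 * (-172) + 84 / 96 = 1383 / 8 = 172.88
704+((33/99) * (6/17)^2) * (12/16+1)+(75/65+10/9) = 23883394/33813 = 706.34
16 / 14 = 8 / 7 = 1.14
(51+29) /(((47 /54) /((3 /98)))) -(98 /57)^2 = -1064492 /7482447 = -0.14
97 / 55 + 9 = 592 / 55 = 10.76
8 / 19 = 0.42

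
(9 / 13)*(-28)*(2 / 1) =-504 / 13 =-38.77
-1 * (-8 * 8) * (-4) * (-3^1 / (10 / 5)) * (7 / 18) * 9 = 1344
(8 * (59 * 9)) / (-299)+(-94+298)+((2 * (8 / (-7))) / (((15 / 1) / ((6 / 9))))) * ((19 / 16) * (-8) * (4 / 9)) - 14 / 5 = 158870702 / 847665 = 187.42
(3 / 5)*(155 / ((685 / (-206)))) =-19158 / 685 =-27.97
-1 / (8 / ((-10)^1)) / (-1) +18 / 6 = 7 / 4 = 1.75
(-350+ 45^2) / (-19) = -88.16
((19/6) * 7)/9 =133/54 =2.46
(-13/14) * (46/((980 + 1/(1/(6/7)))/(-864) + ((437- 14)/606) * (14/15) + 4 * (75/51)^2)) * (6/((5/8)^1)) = -180973668096/3604295759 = -50.21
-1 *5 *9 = -45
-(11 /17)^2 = -121 /289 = -0.42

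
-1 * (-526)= 526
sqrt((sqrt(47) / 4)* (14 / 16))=sqrt(14)* 47^(1 / 4) / 8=1.22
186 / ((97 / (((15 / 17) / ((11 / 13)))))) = 36270 / 18139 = 2.00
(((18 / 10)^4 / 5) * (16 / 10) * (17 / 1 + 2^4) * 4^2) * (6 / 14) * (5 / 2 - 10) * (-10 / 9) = 27713664 / 4375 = 6334.55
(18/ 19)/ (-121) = -18/ 2299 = -0.01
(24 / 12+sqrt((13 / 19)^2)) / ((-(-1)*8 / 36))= 459 / 38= 12.08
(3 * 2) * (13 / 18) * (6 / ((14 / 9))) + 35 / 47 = 5744 / 329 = 17.46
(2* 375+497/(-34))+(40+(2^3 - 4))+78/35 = 930117/1190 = 781.61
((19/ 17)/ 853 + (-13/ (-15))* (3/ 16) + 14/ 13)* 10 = 18711549/ 1508104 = 12.41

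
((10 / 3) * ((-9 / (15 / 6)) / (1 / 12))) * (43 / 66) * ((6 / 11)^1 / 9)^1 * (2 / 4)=-344 / 121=-2.84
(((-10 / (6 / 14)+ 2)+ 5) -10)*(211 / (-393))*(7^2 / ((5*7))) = 116683 / 5895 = 19.79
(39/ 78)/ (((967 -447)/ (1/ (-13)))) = -1/ 13520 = -0.00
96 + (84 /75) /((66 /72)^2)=294432 /3025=97.33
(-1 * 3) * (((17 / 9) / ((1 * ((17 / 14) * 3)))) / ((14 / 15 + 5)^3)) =-5250 / 704969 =-0.01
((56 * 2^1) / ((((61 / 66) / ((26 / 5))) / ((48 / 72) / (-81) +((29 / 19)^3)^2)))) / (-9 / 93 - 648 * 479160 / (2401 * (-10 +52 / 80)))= 11709228613819940851648 / 20340329861805632040645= 0.58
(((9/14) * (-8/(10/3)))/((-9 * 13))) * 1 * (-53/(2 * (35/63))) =-1431/2275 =-0.63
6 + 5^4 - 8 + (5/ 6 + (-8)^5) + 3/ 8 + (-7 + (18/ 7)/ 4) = -5401225/ 168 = -32150.15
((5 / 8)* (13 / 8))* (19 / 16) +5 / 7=1.92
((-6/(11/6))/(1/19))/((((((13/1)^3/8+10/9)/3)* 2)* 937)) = -73872/204624871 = -0.00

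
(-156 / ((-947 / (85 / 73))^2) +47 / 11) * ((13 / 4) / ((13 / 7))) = 1572235521269 / 210280187084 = 7.48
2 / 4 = 1 / 2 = 0.50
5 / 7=0.71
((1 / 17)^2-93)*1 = -26876 / 289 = -93.00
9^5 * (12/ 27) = 26244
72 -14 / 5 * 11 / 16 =2803 / 40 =70.08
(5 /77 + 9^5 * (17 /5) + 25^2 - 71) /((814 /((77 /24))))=3229519 /4070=793.49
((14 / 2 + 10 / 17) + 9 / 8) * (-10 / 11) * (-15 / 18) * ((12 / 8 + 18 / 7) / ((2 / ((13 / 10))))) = 1463475 / 83776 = 17.47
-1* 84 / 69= -28 / 23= -1.22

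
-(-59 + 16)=43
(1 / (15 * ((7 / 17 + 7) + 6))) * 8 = 34 / 855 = 0.04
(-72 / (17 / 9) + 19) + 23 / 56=-17809 / 952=-18.71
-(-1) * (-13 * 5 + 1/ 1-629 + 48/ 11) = -7575/ 11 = -688.64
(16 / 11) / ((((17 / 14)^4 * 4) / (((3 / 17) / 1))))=460992 / 15618427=0.03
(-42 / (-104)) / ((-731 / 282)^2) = 417501 / 6946693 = 0.06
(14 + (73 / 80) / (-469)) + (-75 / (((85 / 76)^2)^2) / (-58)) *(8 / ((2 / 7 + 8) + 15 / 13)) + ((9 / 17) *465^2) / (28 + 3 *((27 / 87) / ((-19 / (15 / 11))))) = 15987090251744453388027 / 3887186821167000400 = 4112.77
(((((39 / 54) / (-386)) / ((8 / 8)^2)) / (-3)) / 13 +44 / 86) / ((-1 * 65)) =-0.01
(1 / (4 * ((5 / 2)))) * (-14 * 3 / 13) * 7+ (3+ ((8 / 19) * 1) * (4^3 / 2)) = 17552 / 1235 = 14.21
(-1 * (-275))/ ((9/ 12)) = 1100/ 3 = 366.67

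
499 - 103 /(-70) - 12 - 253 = 16483 /70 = 235.47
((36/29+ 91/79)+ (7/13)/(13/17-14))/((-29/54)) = -94590876/21592675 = -4.38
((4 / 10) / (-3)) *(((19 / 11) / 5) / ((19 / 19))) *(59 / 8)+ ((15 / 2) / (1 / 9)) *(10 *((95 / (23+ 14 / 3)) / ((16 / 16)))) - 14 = 630909857 / 273900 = 2303.43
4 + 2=6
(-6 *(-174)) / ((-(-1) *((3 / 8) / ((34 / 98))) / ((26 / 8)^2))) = 499902 / 49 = 10202.08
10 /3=3.33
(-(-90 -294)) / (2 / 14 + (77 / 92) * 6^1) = 123648 / 1663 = 74.35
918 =918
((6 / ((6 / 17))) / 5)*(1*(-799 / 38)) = -13583 / 190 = -71.49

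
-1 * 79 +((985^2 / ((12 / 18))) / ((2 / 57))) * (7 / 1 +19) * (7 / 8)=15097669961 / 16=943604372.56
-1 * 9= -9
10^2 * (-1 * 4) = -400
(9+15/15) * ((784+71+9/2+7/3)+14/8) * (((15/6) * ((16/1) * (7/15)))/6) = 725410/27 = 26867.04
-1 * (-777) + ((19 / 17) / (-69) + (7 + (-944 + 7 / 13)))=-2431876 / 15249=-159.48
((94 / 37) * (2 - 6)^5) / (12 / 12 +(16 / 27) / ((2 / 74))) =-113.47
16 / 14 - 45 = -307 / 7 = -43.86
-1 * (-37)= 37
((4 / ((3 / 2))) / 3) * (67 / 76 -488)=-74042 / 171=-432.99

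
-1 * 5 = -5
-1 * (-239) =239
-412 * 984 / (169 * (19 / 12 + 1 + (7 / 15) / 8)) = -48648960 / 53573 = -908.09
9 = 9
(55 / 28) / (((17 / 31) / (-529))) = -901945 / 476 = -1894.84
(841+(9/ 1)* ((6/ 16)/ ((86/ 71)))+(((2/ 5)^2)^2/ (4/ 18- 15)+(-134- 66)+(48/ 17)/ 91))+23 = 8427876113213/ 12638990000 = 666.82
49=49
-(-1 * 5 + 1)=4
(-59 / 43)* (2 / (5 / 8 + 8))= -944 / 2967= -0.32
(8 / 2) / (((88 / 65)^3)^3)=20711912837890625 / 79119595457216512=0.26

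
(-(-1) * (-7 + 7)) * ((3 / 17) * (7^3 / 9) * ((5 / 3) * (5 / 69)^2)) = 0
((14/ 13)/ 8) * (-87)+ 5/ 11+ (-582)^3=-112762580935/ 572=-197137379.26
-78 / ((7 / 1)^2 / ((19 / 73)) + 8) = -494 / 1243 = -0.40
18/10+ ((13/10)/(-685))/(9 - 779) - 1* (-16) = 93886113/5274500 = 17.80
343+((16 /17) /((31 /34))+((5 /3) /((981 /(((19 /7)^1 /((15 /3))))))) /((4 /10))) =344.03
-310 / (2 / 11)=-1705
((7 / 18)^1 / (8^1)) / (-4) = -7 / 576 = -0.01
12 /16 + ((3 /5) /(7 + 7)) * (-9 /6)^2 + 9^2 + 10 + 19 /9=236773 /2520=93.96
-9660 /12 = -805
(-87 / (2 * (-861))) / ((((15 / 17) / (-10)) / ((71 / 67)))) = -35003 / 57687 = -0.61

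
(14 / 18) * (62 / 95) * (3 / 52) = 217 / 7410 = 0.03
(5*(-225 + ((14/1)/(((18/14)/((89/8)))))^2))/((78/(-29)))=-208874965/7776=-26861.49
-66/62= -1.06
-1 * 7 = -7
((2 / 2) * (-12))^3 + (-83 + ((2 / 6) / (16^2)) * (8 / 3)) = -521567 / 288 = -1811.00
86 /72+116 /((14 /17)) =35797 /252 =142.05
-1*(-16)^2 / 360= -32 / 45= -0.71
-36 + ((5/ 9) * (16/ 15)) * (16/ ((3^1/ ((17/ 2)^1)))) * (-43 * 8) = -751460/ 81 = -9277.28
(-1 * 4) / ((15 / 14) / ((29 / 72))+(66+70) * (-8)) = 203 / 55081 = 0.00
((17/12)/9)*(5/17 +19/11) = 7/22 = 0.32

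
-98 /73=-1.34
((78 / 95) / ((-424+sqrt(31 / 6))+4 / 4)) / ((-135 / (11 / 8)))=0.00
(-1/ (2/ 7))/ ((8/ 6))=-21/ 8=-2.62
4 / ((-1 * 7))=-4 / 7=-0.57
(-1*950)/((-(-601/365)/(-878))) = 304446500/601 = 506566.56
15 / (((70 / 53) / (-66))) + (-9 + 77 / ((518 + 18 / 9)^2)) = -1435823461 / 1892800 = -758.57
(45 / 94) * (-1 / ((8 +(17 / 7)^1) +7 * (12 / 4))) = -63 / 4136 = -0.02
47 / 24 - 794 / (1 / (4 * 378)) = -28812625 / 24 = -1200526.04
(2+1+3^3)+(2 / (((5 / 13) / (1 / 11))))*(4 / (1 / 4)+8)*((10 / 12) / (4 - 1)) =1094 / 33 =33.15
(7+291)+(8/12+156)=1364/3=454.67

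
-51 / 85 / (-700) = 3 / 3500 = 0.00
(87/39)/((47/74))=2146/611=3.51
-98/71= -1.38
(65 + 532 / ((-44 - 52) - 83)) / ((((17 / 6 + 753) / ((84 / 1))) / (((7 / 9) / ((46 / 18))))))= 39171384 / 18670595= 2.10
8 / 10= 4 / 5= 0.80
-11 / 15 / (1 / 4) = -44 / 15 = -2.93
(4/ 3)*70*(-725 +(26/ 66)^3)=-7294595840/ 107811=-67660.96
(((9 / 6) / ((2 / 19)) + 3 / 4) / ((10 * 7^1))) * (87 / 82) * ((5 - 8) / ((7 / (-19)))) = 14877 / 8036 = 1.85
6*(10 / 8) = 7.50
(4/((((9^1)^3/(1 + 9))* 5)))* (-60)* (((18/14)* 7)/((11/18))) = -320/33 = -9.70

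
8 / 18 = 4 / 9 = 0.44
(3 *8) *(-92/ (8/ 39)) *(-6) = 64584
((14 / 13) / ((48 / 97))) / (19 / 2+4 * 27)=679 / 36660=0.02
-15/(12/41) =-205/4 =-51.25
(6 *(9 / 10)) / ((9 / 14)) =42 / 5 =8.40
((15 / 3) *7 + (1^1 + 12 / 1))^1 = 48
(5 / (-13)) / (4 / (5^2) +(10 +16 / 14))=-875 / 25714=-0.03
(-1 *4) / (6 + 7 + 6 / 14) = -14 / 47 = -0.30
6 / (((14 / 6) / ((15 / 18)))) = 15 / 7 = 2.14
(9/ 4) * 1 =9/ 4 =2.25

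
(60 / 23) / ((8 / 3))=45 / 46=0.98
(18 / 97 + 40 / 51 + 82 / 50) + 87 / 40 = 4734161 / 989400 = 4.78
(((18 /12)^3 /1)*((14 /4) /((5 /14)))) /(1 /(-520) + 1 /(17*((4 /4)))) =292383 /503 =581.28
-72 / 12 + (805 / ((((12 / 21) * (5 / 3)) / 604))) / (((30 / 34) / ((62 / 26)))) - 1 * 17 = 89681784 / 65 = 1379719.75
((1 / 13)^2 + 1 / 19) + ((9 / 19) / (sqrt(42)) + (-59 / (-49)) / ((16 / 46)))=3*sqrt(42) / 266 + 4431023 / 1258712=3.59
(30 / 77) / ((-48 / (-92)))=115 / 154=0.75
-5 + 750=745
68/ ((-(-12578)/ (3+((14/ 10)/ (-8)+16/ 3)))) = 16643/ 377340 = 0.04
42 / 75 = 14 / 25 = 0.56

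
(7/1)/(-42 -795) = -7/837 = -0.01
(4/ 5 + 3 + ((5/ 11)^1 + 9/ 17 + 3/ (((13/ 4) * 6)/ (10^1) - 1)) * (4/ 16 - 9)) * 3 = -1728954/ 17765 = -97.32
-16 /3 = -5.33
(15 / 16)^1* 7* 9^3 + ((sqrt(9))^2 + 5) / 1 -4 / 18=690889 / 144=4797.84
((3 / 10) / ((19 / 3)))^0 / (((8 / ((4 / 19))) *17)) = 1 / 646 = 0.00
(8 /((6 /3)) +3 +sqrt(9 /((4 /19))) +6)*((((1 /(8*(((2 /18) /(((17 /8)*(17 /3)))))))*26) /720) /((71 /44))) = 41327*sqrt(19) /90880 +537251 /136320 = 5.92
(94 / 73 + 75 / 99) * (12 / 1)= 19708 / 803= 24.54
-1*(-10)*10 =100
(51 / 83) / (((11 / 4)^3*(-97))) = -3264 / 10715881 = -0.00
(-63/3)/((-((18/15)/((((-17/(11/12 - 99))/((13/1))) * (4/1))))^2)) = 9710400/234120601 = 0.04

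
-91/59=-1.54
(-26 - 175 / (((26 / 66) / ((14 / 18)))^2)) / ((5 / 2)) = -2154242 / 7605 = -283.27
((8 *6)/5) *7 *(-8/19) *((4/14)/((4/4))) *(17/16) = -816/95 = -8.59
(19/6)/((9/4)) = 38/27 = 1.41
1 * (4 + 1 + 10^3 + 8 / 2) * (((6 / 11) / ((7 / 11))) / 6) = 1009 / 7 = 144.14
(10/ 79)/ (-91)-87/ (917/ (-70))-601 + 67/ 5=-2735622342/ 4708795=-580.96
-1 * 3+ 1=-2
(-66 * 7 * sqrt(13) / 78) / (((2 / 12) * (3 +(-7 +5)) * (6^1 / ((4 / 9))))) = -308 * sqrt(13) / 117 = -9.49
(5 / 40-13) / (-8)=103 / 64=1.61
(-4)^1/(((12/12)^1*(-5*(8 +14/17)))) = 0.09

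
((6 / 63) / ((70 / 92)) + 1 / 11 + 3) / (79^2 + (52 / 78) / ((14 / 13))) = 13001 / 25231745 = 0.00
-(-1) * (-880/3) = -880/3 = -293.33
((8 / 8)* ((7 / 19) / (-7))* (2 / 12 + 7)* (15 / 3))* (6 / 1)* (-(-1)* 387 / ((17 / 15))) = -3864.01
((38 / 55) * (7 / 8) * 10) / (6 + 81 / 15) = 35 / 66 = 0.53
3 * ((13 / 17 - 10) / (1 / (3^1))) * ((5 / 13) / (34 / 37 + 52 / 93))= -24310665 / 1124006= -21.63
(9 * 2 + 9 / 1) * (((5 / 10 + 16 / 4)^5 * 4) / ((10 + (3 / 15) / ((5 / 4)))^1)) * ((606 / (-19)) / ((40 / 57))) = -7246198035 / 8128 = -891510.59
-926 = -926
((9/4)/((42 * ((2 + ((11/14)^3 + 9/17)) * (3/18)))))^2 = 24980004/2197078129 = 0.01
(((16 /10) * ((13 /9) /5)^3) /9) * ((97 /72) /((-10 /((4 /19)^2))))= -1704872 /66614653125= -0.00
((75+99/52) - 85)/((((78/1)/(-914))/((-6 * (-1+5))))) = -384794/169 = -2276.89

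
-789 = -789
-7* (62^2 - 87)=-26299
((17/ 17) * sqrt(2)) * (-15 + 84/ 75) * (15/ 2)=-1041 * sqrt(2)/ 10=-147.22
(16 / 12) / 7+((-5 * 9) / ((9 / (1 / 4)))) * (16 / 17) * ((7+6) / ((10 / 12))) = -6484 / 357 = -18.16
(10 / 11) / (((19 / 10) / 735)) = 73500 / 209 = 351.67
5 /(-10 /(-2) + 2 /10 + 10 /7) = 175 /232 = 0.75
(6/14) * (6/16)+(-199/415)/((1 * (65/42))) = -225273/1510600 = -0.15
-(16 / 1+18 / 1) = -34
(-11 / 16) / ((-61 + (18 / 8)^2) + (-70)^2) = -11 / 77505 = -0.00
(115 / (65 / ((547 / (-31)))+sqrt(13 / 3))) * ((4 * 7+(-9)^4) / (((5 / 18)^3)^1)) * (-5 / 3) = 44074587985956 * sqrt(39) / 20727395+7493485708764 / 318883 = 36778489.76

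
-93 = -93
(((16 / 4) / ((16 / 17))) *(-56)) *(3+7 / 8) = -3689 / 4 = -922.25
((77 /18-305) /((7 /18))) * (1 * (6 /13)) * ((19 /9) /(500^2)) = -102847 /34125000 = -0.00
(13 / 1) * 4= 52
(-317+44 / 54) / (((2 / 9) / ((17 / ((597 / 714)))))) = -17270351 / 597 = -28928.56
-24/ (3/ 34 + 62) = -816/ 2111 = -0.39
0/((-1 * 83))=0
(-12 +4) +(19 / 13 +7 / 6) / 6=-3539 / 468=-7.56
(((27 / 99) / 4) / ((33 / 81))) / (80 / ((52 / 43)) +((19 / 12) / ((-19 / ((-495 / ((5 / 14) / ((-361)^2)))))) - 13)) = 1053 / 94707993490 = 0.00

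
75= 75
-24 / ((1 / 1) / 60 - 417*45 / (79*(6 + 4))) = 113760 / 112511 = 1.01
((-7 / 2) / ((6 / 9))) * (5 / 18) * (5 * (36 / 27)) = -175 / 18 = -9.72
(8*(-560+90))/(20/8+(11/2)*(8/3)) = -22560/103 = -219.03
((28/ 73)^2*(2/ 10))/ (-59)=-784/ 1572055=-0.00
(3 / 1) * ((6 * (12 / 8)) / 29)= 27 / 29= 0.93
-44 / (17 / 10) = -440 / 17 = -25.88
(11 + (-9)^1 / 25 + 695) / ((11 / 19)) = 335179 / 275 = 1218.83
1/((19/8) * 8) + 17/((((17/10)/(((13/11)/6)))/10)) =12383/627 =19.75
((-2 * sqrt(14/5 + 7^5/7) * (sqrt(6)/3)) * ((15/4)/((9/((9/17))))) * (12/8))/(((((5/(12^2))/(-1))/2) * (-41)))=-216 * sqrt(360570)/3485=-37.22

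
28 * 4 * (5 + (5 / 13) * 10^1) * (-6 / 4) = -19320 / 13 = -1486.15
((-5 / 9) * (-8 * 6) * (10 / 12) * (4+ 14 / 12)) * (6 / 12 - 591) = -1830550 / 27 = -67798.15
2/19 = 0.11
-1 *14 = -14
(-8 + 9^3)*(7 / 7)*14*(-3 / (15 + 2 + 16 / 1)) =-10094 / 11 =-917.64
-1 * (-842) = 842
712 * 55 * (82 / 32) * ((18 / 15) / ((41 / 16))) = 46992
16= 16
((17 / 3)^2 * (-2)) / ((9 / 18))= -1156 / 9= -128.44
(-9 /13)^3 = -729 /2197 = -0.33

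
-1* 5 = -5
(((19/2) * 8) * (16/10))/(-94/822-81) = -124944/83345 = -1.50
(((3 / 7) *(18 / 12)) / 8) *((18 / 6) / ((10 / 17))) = 459 / 1120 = 0.41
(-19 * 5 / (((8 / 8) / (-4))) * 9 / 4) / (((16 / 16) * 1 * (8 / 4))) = 855 / 2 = 427.50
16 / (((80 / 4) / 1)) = 4 / 5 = 0.80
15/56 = 0.27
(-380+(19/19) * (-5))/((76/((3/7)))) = -165/76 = -2.17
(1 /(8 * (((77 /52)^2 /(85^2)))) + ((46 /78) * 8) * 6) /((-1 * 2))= -16964261 /77077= -220.09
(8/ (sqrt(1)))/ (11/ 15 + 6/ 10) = 6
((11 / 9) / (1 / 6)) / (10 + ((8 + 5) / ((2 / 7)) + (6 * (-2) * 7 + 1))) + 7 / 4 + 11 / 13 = 1817 / 780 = 2.33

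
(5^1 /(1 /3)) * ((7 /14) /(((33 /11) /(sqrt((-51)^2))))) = 255 /2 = 127.50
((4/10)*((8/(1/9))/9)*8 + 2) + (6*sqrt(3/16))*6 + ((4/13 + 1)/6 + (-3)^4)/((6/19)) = 9*sqrt(3) + 666409/2340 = 300.38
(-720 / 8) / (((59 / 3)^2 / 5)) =-4050 / 3481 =-1.16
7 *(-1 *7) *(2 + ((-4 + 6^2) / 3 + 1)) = -2009 / 3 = -669.67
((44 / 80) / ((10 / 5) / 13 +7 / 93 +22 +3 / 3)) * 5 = 13299 / 112336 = 0.12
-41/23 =-1.78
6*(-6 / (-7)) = 36 / 7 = 5.14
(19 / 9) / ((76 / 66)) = 11 / 6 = 1.83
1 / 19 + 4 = 77 / 19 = 4.05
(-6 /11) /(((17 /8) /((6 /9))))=-0.17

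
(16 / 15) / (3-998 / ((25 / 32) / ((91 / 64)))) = -40 / 68001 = -0.00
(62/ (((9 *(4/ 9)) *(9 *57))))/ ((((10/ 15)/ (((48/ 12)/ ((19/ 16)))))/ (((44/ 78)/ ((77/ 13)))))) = 0.01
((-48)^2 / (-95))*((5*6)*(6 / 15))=-27648 / 95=-291.03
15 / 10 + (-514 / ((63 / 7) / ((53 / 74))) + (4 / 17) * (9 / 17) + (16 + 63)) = 7645195 / 192474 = 39.72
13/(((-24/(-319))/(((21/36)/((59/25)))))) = 725725/16992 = 42.71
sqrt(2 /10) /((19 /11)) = 11 * sqrt(5) /95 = 0.26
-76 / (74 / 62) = -2356 / 37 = -63.68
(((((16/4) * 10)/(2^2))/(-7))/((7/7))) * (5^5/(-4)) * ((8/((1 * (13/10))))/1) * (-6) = -41208.79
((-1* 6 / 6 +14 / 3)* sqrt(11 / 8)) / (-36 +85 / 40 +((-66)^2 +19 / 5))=110* sqrt(22) / 519111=0.00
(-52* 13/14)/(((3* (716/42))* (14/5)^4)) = -105625/6876464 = -0.02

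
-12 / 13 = -0.92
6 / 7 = 0.86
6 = 6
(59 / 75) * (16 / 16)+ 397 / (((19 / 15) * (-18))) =-47383 / 2850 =-16.63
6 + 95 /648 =6.15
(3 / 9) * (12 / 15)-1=-11 / 15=-0.73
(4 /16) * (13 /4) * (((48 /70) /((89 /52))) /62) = 507 /96565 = 0.01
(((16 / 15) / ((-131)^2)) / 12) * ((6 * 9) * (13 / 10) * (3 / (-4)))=-117 / 429025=-0.00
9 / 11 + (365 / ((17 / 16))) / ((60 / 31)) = 100031 / 561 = 178.31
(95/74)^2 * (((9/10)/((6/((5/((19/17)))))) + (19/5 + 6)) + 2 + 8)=33.74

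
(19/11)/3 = 19/33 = 0.58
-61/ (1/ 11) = -671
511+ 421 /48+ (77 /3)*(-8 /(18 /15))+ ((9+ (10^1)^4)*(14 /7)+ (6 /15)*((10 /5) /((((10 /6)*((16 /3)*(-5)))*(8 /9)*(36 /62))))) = 1466396989 /72000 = 20366.62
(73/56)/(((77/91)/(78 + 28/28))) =121.71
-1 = -1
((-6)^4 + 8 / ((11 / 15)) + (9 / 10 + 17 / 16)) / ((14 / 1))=1151807 / 12320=93.49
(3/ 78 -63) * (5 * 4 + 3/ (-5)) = -158789/ 130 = -1221.45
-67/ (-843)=67/ 843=0.08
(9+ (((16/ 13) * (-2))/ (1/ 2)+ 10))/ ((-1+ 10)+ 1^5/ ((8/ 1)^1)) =1464/ 949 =1.54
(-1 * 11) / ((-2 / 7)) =77 / 2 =38.50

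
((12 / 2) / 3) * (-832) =-1664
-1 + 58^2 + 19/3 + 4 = 10120/3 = 3373.33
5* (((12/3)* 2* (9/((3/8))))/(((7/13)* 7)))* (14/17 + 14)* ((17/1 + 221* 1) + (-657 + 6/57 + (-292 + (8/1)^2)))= -324829440/133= -2442326.62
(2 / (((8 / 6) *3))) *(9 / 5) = 9 / 10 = 0.90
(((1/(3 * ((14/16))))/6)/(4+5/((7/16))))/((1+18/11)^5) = 161051/4984209207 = 0.00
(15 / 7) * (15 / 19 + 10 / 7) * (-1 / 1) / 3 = -1475 / 931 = -1.58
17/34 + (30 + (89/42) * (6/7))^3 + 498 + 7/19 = 146216827495/4470662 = 32705.86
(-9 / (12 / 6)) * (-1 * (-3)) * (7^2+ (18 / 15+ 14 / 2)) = -3861 / 5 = -772.20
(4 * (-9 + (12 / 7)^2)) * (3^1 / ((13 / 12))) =-67.14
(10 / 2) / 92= 5 / 92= 0.05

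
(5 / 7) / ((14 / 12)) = 30 / 49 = 0.61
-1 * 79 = -79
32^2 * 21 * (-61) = -1311744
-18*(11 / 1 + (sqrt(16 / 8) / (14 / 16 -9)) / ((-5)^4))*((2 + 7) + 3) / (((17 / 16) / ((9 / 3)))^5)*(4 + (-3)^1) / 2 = -302707113984 / 1419857 + 220150628352*sqrt(2) / 57681690625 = -213190.10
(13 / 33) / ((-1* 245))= -13 / 8085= -0.00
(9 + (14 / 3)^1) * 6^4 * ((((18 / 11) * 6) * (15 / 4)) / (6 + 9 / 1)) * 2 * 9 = 8608032 / 11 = 782548.36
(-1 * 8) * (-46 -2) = 384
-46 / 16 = -23 / 8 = -2.88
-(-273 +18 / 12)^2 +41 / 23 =-6781363 / 92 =-73710.47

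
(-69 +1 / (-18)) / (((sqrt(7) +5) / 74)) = -229955 / 162 +45991 * sqrt(7) / 162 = -668.36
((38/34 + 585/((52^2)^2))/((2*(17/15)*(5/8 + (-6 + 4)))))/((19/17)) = -14573145/45416384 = -0.32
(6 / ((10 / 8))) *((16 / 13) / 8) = 0.74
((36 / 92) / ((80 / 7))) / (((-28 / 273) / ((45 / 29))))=-22113 / 42688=-0.52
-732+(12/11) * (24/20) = -40188/55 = -730.69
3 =3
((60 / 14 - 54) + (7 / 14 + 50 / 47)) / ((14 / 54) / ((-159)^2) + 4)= -21626403921 / 1796573590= -12.04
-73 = -73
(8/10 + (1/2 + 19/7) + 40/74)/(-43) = -11797/111370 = -0.11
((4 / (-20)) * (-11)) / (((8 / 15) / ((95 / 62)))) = 3135 / 496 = 6.32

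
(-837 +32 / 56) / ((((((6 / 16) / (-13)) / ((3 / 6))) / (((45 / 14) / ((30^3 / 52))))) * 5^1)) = 197899 / 11025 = 17.95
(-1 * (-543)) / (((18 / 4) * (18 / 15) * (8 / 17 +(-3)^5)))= -15385 / 37107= -0.41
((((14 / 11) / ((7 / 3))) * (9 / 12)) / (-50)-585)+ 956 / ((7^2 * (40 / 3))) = -31453071 / 53900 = -583.54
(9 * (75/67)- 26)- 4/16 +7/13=-54479/3484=-15.64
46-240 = -194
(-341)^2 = 116281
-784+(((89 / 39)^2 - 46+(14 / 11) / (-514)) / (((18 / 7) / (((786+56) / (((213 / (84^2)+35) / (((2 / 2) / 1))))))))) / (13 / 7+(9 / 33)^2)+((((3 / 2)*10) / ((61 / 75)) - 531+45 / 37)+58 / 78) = -133074008386735232998 / 89190424966875453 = -1492.02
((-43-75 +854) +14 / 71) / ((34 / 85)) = 130675 / 71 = 1840.49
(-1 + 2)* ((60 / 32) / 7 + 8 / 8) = 71 / 56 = 1.27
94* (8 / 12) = 188 / 3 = 62.67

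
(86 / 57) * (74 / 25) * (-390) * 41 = -6784024 / 95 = -71410.78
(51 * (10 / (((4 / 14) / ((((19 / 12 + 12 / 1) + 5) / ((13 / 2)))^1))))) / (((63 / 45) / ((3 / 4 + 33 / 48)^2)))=50135975 / 6656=7532.45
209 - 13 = 196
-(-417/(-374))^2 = -173889/139876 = -1.24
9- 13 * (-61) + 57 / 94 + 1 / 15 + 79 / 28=15900461 / 19740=805.49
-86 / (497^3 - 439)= -43 / 61381517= -0.00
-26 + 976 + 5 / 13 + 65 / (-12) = 147415 / 156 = 944.97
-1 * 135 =-135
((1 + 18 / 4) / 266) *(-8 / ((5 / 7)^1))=-0.23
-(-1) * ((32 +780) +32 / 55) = 44692 / 55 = 812.58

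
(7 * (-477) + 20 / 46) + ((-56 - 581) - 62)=-92864 / 23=-4037.57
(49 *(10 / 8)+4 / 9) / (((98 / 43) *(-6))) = -95503 / 21168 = -4.51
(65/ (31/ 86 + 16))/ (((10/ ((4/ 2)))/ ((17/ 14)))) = 9503/ 9849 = 0.96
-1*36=-36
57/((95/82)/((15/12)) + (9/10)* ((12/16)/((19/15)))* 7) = 355224/29023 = 12.24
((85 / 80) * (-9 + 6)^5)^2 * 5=85325805 / 256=333303.93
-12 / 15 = -4 / 5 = -0.80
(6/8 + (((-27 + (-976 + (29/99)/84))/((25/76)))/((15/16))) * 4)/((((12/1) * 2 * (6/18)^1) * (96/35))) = -40567891141/68428800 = -592.85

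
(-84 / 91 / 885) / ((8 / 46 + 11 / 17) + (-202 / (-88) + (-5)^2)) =-68816 / 1855047025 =-0.00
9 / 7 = 1.29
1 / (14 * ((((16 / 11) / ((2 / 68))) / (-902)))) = -4961 / 3808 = -1.30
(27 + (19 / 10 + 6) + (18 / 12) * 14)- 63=-71 / 10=-7.10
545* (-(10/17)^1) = -5450/17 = -320.59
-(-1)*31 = 31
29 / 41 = 0.71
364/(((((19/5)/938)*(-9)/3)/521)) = -889430360/57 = -15604041.40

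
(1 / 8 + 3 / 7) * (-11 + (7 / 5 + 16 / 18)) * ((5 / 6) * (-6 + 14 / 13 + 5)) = -217 / 702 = -0.31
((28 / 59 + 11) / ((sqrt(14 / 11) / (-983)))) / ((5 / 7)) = -665491 *sqrt(154) / 590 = -13997.50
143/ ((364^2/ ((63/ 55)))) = 9/ 7280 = 0.00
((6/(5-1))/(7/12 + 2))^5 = 1889568/28629151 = 0.07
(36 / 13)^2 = 1296 / 169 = 7.67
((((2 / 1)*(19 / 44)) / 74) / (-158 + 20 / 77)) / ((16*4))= -133 / 115046912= -0.00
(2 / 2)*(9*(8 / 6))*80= 960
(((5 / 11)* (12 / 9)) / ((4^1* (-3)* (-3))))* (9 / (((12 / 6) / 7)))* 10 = 175 / 33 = 5.30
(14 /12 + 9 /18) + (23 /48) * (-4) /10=59 /40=1.48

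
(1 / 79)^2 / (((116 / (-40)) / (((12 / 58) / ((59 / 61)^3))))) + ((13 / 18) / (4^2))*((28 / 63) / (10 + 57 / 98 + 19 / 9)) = 681177487740863 / 434443007981998980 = 0.00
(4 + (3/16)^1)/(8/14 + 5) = 469/624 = 0.75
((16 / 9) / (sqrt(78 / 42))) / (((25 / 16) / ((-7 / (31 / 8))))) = -14336 * sqrt(91) / 90675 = -1.51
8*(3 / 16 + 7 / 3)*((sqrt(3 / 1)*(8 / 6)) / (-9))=-242*sqrt(3) / 81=-5.17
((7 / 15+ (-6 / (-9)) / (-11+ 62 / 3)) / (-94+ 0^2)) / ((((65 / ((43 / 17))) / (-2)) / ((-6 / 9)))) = -20038 / 67775175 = -0.00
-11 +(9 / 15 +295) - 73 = 1058 / 5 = 211.60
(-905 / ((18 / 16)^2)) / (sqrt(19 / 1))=-164.05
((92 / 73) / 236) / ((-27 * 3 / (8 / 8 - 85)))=644 / 116289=0.01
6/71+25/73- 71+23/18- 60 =-12062471/93294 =-129.30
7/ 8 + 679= 5439/ 8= 679.88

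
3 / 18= 1 / 6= 0.17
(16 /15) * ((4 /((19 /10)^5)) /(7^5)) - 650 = -81150800711350 /124847387679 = -650.00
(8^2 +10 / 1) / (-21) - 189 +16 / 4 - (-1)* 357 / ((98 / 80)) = 2161 / 21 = 102.90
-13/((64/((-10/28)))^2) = -325/802816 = -0.00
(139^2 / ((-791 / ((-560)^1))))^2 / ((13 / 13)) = 2389126662400 / 12769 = 187103662.18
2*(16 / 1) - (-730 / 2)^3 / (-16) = -48626613 / 16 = -3039163.31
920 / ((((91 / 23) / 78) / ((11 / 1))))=1396560 / 7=199508.57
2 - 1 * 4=-2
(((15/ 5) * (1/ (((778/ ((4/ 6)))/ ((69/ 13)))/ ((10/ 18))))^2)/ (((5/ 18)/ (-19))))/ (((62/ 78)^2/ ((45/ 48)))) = -2261475/ 1163355848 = -0.00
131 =131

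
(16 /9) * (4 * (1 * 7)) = 448 /9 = 49.78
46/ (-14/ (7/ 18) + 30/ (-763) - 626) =-17549/ 252568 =-0.07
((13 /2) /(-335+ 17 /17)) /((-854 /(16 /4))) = 13 /142618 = 0.00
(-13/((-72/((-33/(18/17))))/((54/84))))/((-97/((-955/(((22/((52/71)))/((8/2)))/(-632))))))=433506970/144627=2997.41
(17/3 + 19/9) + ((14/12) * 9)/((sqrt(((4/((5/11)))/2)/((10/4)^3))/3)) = 70/9 + 1575 * sqrt(11)/88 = 67.14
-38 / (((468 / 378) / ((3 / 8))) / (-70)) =41895 / 52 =805.67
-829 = -829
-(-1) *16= 16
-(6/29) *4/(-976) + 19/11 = 67255/38918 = 1.73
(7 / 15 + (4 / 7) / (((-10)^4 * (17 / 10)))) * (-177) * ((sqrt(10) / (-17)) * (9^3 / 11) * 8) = 7166148732 * sqrt(10) / 2781625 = 8146.80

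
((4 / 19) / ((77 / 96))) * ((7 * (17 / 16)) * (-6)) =-2448 / 209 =-11.71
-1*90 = -90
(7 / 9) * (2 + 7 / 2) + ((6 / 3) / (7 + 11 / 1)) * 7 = 91 / 18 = 5.06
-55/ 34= -1.62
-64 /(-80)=4 /5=0.80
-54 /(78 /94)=-65.08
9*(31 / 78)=3.58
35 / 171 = 0.20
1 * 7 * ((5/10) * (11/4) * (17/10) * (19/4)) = 24871/320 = 77.72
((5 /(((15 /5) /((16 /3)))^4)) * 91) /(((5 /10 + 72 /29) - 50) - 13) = -1729495040 /22838841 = -75.73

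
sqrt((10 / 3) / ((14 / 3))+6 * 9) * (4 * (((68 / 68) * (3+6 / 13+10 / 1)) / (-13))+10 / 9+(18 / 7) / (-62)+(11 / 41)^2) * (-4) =6658785128 * sqrt(2681) / 3883780719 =88.77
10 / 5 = 2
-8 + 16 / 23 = -168 / 23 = -7.30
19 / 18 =1.06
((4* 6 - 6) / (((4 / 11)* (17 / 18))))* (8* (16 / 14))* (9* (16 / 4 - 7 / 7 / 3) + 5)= 2166912 / 119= 18209.34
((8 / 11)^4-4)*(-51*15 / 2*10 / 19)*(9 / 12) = 156255075 / 278179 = 561.71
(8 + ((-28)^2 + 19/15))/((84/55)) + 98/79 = 10364927/19908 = 520.64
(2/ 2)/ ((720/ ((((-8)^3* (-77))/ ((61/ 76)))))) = 187264/ 2745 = 68.22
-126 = -126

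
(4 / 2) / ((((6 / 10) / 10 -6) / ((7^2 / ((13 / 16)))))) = -78400 / 3861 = -20.31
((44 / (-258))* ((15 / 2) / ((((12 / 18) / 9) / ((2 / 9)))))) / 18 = -55 / 258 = -0.21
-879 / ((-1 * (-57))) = -15.42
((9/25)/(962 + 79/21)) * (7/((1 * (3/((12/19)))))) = 5292/9633475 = 0.00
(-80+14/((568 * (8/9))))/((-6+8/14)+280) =-1271879/4366784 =-0.29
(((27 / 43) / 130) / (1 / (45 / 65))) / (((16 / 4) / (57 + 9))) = 8019 / 145340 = 0.06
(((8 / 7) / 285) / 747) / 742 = 4 / 552888315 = 0.00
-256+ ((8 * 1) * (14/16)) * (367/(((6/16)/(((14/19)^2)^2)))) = 689439104/390963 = 1763.44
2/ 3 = 0.67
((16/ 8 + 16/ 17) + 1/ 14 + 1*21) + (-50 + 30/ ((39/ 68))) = 81435/ 3094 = 26.32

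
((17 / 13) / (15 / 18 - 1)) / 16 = -51 / 104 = -0.49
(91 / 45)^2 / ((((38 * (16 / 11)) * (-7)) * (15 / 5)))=-13013 / 3693600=-0.00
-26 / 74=-13 / 37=-0.35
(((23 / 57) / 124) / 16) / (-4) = -0.00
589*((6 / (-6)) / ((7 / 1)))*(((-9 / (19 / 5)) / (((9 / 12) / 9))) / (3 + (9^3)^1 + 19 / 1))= 16740 / 5257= 3.18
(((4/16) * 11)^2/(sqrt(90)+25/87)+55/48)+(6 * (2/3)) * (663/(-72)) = -38887721/1088936+2747547 * sqrt(10)/10889360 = -34.91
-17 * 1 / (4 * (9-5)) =-17 / 16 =-1.06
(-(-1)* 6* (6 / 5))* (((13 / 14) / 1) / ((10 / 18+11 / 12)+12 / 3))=8424 / 6895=1.22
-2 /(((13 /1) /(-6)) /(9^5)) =708588 /13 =54506.77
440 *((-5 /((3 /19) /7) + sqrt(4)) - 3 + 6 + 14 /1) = -89173.33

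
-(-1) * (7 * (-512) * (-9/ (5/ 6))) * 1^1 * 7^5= 3252759552/ 5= 650551910.40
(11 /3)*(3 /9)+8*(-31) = -246.78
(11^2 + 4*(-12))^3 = 389017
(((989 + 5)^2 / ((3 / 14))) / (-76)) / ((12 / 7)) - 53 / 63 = -84726101 / 2394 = -35391.02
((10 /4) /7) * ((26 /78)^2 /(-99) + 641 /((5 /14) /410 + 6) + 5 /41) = 67281004885 /1761634413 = 38.19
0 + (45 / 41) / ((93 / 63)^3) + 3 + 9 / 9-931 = -1131849792 / 1221431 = -926.66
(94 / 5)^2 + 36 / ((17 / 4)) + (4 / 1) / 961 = 147815032 / 408425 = 361.91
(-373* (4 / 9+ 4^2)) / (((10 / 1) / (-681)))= 6265654 / 15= 417710.27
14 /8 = 7 /4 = 1.75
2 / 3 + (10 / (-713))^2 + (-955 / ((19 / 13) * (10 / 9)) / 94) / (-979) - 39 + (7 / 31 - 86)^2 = 39033672257244385 / 5333280877716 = 7318.89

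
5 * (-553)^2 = 1529045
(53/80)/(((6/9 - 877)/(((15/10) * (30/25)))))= -0.00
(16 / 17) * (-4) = -64 / 17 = -3.76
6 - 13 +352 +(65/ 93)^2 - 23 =2789203/ 8649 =322.49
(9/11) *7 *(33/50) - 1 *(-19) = 1139/50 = 22.78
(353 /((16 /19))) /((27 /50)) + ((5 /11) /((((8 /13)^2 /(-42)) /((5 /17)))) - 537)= 36263309 /161568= 224.45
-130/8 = -65/4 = -16.25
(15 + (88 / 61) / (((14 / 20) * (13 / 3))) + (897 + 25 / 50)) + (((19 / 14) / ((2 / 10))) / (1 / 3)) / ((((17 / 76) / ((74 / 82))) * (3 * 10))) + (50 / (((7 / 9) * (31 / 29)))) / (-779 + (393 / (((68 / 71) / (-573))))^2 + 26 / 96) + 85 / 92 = 969601518401218931178039833 / 1057781166705875070476836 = 916.64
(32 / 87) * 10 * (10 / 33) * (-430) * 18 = -2752000 / 319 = -8626.96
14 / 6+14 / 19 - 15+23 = 631 / 57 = 11.07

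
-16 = -16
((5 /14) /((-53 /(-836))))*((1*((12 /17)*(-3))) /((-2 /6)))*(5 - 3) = 71.58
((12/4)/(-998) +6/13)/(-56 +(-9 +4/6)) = -17847/2503982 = -0.01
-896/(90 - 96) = 448/3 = 149.33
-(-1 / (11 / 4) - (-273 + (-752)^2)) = 6217545 / 11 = 565231.36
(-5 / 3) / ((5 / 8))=-2.67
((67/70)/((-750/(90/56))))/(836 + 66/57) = -1273/519596000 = -0.00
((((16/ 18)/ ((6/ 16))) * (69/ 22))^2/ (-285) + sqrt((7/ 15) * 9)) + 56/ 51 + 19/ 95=3.15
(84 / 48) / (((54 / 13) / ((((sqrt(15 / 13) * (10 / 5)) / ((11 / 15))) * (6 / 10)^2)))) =7 * sqrt(195) / 220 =0.44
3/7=0.43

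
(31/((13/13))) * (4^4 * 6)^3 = 112340238336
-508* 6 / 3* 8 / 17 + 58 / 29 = -8094 / 17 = -476.12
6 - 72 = -66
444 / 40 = 111 / 10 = 11.10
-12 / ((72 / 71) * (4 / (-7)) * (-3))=-497 / 72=-6.90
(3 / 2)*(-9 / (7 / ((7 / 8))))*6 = -81 / 8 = -10.12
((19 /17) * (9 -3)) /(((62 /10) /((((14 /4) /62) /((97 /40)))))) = 39900 /1584689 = 0.03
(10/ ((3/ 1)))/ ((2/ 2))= 10/ 3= 3.33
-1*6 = -6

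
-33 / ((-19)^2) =-33 / 361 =-0.09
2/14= 1/7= 0.14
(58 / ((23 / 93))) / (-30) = -899 / 115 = -7.82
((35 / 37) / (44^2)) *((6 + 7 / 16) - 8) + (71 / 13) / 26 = 40539101 / 193692928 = 0.21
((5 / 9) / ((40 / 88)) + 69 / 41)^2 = 1149184 / 136161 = 8.44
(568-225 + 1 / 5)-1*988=-3224 / 5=-644.80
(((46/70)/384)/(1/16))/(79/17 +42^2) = 391/25256280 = 0.00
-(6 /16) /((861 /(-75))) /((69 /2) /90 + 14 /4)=1125 /133742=0.01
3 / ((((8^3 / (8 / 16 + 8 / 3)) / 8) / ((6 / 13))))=57 / 832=0.07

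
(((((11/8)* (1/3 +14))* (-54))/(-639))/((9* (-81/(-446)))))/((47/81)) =1.76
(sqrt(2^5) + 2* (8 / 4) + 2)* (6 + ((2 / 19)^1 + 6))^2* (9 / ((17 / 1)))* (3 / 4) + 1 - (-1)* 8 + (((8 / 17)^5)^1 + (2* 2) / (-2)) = 1428300* sqrt(2) / 6137 + 182539374337 / 512568377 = 685.27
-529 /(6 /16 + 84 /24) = -4232 /31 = -136.52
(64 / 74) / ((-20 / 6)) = -48 / 185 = -0.26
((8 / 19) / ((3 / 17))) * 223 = 30328 / 57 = 532.07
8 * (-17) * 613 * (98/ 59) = -8170064/ 59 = -138475.66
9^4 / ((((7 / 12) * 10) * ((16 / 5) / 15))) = 295245 / 56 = 5272.23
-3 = -3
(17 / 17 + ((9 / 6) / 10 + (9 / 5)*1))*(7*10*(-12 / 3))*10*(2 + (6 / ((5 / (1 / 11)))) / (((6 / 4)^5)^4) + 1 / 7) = -226295772120004 / 12784876137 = -17700.27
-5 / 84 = -0.06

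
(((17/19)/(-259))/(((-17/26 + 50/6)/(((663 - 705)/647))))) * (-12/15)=-31824/1362248795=-0.00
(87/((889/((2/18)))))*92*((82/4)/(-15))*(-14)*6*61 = 13345336/1905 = 7005.43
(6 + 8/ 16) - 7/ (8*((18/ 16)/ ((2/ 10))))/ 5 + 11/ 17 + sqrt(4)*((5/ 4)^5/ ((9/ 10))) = 4536187/ 326400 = 13.90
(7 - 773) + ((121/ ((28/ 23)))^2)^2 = 59985932791425/ 614656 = 97592690.53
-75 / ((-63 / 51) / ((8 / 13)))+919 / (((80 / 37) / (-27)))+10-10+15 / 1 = -83164171 / 7280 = -11423.65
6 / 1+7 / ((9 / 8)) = 12.22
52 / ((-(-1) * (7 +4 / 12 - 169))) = -156 / 485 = -0.32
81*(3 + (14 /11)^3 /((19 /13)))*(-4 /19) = -36138636 /480491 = -75.21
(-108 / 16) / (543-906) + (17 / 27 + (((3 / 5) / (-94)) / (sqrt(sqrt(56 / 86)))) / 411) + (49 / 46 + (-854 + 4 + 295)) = -166298021 / 300564-sqrt(2) *43^(1 / 4) *7^(3 / 4) / 901460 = -553.29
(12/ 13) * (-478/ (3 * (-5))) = 1912/ 65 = 29.42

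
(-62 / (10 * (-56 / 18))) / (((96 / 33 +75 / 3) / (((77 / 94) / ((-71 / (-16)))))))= 67518 / 5122295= 0.01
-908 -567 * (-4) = 1360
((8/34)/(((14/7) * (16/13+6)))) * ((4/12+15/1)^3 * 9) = 1265368/2397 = 527.90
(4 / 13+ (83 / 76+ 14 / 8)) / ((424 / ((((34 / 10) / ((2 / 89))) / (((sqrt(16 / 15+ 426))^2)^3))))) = 397275975 / 27531103102454848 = 0.00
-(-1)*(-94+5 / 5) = -93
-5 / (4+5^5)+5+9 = 43801 / 3129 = 14.00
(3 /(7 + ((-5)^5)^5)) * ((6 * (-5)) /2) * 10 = 225 /149011611938476559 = 0.00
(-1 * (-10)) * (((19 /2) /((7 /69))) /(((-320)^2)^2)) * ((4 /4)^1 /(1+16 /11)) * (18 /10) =4807 /73400320000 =0.00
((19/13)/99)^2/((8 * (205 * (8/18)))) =361/1207308960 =0.00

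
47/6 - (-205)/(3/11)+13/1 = 1545/2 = 772.50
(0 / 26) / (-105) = 0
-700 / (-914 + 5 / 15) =2100 / 2741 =0.77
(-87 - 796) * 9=-7947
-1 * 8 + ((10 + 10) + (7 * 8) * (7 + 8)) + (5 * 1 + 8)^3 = 3049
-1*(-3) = 3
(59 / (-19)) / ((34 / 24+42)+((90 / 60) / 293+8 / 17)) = -3526548 / 49847165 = -0.07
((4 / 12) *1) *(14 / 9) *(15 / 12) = 35 / 54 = 0.65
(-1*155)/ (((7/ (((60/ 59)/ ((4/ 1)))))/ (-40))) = 93000/ 413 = 225.18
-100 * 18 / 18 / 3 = -100 / 3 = -33.33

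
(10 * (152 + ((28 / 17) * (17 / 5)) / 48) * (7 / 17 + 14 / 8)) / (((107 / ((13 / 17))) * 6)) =5813899 / 1484304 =3.92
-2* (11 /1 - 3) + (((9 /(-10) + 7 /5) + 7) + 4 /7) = -111 /14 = -7.93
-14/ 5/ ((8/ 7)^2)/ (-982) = 343/ 157120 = 0.00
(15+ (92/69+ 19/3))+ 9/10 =707/30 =23.57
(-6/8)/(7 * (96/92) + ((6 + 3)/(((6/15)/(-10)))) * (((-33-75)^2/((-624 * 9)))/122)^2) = -14463527/139604651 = -0.10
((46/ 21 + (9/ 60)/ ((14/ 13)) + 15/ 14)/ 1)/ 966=2857/ 811440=0.00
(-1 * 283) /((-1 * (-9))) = -283 /9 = -31.44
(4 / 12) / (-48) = -1 / 144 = -0.01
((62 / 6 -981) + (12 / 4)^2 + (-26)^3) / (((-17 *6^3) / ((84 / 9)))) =47.12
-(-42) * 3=126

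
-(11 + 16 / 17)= -203 / 17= -11.94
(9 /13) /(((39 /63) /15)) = 2835 /169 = 16.78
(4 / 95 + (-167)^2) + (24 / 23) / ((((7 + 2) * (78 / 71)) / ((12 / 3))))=7129802089 / 255645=27889.46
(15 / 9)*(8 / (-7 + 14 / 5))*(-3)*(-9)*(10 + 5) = -9000 / 7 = -1285.71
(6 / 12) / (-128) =-1 / 256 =-0.00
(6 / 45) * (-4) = -0.53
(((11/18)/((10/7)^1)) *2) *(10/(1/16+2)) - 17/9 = 61/27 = 2.26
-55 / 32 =-1.72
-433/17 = -25.47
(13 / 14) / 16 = 13 / 224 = 0.06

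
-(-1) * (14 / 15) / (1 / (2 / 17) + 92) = 28 / 3015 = 0.01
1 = 1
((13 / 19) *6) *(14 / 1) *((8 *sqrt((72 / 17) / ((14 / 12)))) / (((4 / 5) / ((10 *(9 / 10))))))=168480 *sqrt(357) / 323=9855.53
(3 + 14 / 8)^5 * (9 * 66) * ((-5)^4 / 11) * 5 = 408048541.26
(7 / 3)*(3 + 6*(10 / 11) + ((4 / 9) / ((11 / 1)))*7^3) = 15463 / 297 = 52.06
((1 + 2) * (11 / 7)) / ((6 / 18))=14.14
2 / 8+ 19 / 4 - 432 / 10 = -191 / 5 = -38.20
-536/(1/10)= -5360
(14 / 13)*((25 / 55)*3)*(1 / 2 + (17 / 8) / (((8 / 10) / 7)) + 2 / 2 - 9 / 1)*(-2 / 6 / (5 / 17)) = -42245 / 2288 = -18.46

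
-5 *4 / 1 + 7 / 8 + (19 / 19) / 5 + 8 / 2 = -14.92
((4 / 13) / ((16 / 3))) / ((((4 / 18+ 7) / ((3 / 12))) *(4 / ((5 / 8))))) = 27 / 86528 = 0.00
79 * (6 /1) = 474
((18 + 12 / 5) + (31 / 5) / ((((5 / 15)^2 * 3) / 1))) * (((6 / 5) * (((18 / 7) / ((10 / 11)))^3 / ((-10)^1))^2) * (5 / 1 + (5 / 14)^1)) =330459532439751 / 257357187500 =1284.05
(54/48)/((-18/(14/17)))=-7/136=-0.05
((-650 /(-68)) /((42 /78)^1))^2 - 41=15528221 /56644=274.14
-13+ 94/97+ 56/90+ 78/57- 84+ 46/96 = -124151861/1326960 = -93.56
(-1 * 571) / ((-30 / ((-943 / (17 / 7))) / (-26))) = 48999223 / 255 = 192153.82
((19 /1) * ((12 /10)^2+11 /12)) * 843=3774673 /100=37746.73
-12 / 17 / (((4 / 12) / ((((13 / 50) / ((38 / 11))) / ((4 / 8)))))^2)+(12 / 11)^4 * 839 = 66722217647157 / 56157385625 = 1188.13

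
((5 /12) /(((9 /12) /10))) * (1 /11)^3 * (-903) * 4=-60200 /3993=-15.08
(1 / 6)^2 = 1 / 36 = 0.03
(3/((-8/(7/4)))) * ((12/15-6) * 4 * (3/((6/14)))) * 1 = 95.55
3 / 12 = 1 / 4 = 0.25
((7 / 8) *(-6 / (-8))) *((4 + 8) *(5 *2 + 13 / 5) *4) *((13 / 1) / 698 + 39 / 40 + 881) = 48868832439 / 139600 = 350063.27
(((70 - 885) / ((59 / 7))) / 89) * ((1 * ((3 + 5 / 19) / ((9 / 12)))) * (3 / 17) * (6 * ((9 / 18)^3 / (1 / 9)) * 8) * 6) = -458408160 / 1696073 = -270.28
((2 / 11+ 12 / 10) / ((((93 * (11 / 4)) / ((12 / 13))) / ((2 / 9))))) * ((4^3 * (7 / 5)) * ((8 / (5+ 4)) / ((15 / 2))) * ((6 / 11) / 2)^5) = 17432576 / 981666239125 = 0.00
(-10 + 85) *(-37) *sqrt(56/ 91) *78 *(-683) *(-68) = -7886068114.23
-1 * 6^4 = -1296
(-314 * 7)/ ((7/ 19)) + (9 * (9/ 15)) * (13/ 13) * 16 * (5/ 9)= -5918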